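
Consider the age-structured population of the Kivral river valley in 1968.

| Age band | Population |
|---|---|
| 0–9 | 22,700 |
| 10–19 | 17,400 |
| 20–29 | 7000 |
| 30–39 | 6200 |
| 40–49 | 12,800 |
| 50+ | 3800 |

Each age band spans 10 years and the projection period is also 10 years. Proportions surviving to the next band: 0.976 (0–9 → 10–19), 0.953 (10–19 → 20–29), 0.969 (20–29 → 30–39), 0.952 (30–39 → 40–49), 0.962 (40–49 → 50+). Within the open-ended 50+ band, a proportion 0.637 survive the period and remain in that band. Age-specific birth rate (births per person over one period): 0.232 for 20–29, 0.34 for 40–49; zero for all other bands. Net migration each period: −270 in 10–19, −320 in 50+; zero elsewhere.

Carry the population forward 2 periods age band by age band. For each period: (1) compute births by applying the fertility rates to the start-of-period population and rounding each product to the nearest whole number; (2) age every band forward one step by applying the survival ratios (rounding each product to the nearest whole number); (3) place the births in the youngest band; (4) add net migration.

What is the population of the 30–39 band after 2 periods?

16068

Period 1:
Births: 7000 * 0.232 = 1624, 12800 * 0.34 = 4352 — total 5976
10–19: 22700 * 0.976 = 22155
20–29: 17400 * 0.953 = 16582
30–39: 7000 * 0.969 = 6783
40–49: 6200 * 0.952 = 5902
50+: 12800 * 0.962 + 3800 * 0.637 = 12314 + 2421 = 14735
Net migration: 10–19 − 270 → 21885; 50+ − 320 → 14415
Population now: 0–9=5976, 10–19=21885, 20–29=16582, 30–39=6783, 40–49=5902, 50+=14415
Period 2:
Births: 16582 * 0.232 = 3847, 5902 * 0.34 = 2007 — total 5854
10–19: 5976 * 0.976 = 5833
20–29: 21885 * 0.953 = 20856
30–39: 16582 * 0.969 = 16068
40–49: 6783 * 0.952 = 6457
50+: 5902 * 0.962 + 14415 * 0.637 = 5678 + 9182 = 14860
Net migration: 10–19 − 270 → 5563; 50+ − 320 → 14540
Population now: 0–9=5854, 10–19=5563, 20–29=20856, 30–39=16068, 40–49=6457, 50+=14540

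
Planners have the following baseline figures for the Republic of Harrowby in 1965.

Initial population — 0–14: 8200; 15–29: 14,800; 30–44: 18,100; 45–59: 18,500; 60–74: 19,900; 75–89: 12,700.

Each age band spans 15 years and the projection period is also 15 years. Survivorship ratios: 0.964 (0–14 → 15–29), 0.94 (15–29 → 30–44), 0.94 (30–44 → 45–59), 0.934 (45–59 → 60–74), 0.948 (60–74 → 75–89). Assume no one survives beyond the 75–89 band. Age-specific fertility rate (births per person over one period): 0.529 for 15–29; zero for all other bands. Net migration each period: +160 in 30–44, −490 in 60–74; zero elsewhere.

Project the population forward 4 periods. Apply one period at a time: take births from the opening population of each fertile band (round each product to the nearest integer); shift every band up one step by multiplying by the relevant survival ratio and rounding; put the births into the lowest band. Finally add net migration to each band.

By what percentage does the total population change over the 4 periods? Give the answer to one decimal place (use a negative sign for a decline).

— Period 1 —
Births: 14800 × 0.529 = 7829
15–29: 8200 × 0.964 = 7905
30–44: 14800 × 0.94 = 13912
45–59: 18100 × 0.94 = 17014
60–74: 18500 × 0.934 = 17279
75–89: 19900 × 0.948 = 18865
Net migration: 30–44 + 160 → 14072; 60–74 − 490 → 16789
End of period: [7829, 7905, 14072, 17014, 16789, 18865]
— Period 2 —
Births: 7905 × 0.529 = 4182
15–29: 7829 × 0.964 = 7547
30–44: 7905 × 0.94 = 7431
45–59: 14072 × 0.94 = 13228
60–74: 17014 × 0.934 = 15891
75–89: 16789 × 0.948 = 15916
Net migration: 30–44 + 160 → 7591; 60–74 − 490 → 15401
End of period: [4182, 7547, 7591, 13228, 15401, 15916]
— Period 3 —
Births: 7547 × 0.529 = 3992
15–29: 4182 × 0.964 = 4031
30–44: 7547 × 0.94 = 7094
45–59: 7591 × 0.94 = 7136
60–74: 13228 × 0.934 = 12355
75–89: 15401 × 0.948 = 14600
Net migration: 30–44 + 160 → 7254; 60–74 − 490 → 11865
End of period: [3992, 4031, 7254, 7136, 11865, 14600]
— Period 4 —
Births: 4031 × 0.529 = 2132
15–29: 3992 × 0.964 = 3848
30–44: 4031 × 0.94 = 3789
45–59: 7254 × 0.94 = 6819
60–74: 7136 × 0.934 = 6665
75–89: 11865 × 0.948 = 11248
Net migration: 30–44 + 160 → 3949; 60–74 − 490 → 6175
End of period: [2132, 3848, 3949, 6819, 6175, 11248]
Total: 92200 → 34171; change = -58029; percentage change = -62.9%

-62.9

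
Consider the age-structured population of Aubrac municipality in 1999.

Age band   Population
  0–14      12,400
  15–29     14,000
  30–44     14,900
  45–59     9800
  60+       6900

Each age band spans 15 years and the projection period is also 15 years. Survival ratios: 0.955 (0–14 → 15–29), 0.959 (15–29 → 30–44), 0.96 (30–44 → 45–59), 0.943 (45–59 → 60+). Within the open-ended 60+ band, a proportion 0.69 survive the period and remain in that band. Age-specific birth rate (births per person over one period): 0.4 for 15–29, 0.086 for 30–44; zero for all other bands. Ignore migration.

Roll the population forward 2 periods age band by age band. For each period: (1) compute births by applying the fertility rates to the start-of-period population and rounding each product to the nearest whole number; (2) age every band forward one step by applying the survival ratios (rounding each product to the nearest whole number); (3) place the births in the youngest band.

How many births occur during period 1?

6881

(Bands numbered youngest = 1 to oldest = 5.)
After projecting period 1:
Births: 14000 × 0.4 = 5600  |  14900 × 0.086 = 1281 — total 6881
Band 2: 12400 × 0.955 = 11842
Band 3: 14000 × 0.959 = 13426
Band 4: 14900 × 0.96 = 14304
Band 5: 9800 × 0.943 + 6900 × 0.69 = 9241 + 4761 = 14002
Population now: 0–14=6881, 15–29=11842, 30–44=13426, 45–59=14304, 60+=14002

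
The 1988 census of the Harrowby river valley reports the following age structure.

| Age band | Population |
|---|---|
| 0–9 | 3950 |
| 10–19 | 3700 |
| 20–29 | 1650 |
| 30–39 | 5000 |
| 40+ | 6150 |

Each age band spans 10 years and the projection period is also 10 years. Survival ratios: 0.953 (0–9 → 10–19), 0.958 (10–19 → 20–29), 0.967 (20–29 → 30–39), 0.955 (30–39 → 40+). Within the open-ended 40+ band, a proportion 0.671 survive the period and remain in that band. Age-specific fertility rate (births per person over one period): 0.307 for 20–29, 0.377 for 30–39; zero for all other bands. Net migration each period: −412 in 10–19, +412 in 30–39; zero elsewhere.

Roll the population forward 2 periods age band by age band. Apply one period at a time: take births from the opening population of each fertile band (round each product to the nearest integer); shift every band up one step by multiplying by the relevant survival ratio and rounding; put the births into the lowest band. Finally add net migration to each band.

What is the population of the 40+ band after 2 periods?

Period 1:
Births: 1650 × 0.307 = 507, 5000 × 0.377 = 1885 ⇒ total 2392
10–19: 3950 × 0.953 = 3764
20–29: 3700 × 0.958 = 3545
30–39: 1650 × 0.967 = 1596
40+: 5000 × 0.955 + 6150 × 0.671 = 4775 + 4127 = 8902
Net migration: 10–19 − 412 → 3352; 30–39 + 412 → 2008
End of period: [2392, 3352, 3545, 2008, 8902]
Period 2:
Births: 3545 × 0.307 = 1088, 2008 × 0.377 = 757 ⇒ total 1845
10–19: 2392 × 0.953 = 2280
20–29: 3352 × 0.958 = 3211
30–39: 3545 × 0.967 = 3428
40+: 2008 × 0.955 + 8902 × 0.671 = 1918 + 5973 = 7891
Net migration: 10–19 − 412 → 1868; 30–39 + 412 → 3840
End of period: [1845, 1868, 3211, 3840, 7891]

7891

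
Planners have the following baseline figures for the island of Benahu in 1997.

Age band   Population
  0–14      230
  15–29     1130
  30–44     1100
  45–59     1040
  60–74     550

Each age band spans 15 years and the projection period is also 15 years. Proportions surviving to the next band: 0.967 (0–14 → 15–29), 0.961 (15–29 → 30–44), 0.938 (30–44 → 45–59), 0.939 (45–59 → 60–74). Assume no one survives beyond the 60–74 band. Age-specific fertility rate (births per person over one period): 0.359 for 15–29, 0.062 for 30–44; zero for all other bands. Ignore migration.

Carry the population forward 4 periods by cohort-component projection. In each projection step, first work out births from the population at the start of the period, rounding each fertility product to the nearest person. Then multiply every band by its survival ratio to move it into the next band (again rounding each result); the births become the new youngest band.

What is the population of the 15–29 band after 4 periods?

171

[period 1]
Births: 1130 × 0.359 = 406  |  1100 × 0.062 = 68 ⇒ total 474
15–29: 230 × 0.967 = 222
30–44: 1130 × 0.961 = 1086
45–59: 1100 × 0.938 = 1032
60–74: 1040 × 0.939 = 977
End of period: [474, 222, 1086, 1032, 977]
[period 2]
Births: 222 × 0.359 = 80  |  1086 × 0.062 = 67 ⇒ total 147
15–29: 474 × 0.967 = 458
30–44: 222 × 0.961 = 213
45–59: 1086 × 0.938 = 1019
60–74: 1032 × 0.939 = 969
End of period: [147, 458, 213, 1019, 969]
[period 3]
Births: 458 × 0.359 = 164  |  213 × 0.062 = 13 ⇒ total 177
15–29: 147 × 0.967 = 142
30–44: 458 × 0.961 = 440
45–59: 213 × 0.938 = 200
60–74: 1019 × 0.939 = 957
End of period: [177, 142, 440, 200, 957]
[period 4]
Births: 142 × 0.359 = 51  |  440 × 0.062 = 27 ⇒ total 78
15–29: 177 × 0.967 = 171
30–44: 142 × 0.961 = 136
45–59: 440 × 0.938 = 413
60–74: 200 × 0.939 = 188
End of period: [78, 171, 136, 413, 188]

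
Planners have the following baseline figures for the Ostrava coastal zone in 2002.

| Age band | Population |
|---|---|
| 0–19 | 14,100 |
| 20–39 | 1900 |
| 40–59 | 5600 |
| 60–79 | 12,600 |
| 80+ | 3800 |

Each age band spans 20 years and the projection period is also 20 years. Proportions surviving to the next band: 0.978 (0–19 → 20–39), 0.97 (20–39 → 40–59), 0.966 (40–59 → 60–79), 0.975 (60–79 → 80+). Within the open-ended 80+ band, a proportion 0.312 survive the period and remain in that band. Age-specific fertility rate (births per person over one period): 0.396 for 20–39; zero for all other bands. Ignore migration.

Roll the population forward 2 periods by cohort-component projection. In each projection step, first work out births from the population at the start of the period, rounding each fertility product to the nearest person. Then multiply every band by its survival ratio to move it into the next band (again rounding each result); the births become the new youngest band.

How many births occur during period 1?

— Period 1 —
Births: 1900 × 0.396 = 752
20–39: 14100 × 0.978 = 13790
40–59: 1900 × 0.97 = 1843
60–79: 5600 × 0.966 = 5410
80+: 12600 × 0.975 + 3800 × 0.312 = 12285 + 1186 = 13471
Giving 752 / 13790 / 1843 / 5410 / 13471.

752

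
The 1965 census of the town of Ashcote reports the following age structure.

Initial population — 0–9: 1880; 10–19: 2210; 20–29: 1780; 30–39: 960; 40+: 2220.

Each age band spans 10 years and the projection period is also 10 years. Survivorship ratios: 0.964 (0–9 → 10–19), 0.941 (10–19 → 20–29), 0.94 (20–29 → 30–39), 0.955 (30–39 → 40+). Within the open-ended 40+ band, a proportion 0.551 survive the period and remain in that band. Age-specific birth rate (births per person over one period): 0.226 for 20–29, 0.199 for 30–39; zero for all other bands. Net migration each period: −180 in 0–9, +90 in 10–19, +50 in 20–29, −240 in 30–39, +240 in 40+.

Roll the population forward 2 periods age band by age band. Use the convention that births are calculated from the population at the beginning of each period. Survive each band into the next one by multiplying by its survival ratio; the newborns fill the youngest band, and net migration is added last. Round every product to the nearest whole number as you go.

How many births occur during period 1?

(Bands numbered youngest = 1 to oldest = 5.)
Period 1:
Births: 1780 * 0.226 = 402  |  960 * 0.199 = 191 — total 593
Band 2: 1880 * 0.964 = 1812
Band 3: 2210 * 0.941 = 2080
Band 4: 1780 * 0.94 = 1673
Band 5: 960 * 0.955 + 2220 * 0.551 = 917 + 1223 = 2140
Net migration: Band 1 − 180 → 413; Band 2 + 90 → 1902; Band 3 + 50 → 2130; Band 4 − 240 → 1433; Band 5 + 240 → 2380
End of period: [413, 1902, 2130, 1433, 2380]

593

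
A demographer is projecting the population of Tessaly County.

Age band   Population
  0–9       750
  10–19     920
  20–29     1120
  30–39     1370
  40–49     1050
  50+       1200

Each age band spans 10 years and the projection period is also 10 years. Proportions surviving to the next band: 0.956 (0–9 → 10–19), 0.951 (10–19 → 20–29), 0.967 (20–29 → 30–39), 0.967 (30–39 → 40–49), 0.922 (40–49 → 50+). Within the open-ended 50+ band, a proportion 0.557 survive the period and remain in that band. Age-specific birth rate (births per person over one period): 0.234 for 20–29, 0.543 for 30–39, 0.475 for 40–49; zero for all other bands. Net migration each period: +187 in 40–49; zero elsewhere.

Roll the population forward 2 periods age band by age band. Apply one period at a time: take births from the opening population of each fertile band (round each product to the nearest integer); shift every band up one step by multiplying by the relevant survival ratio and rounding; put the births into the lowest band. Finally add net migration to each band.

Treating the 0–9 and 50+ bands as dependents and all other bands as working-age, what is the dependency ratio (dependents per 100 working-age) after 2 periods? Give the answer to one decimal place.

90.8

After projecting period 1:
Births: 1120 × 0.234 = 262 ; 1370 × 0.543 = 744 ; 1050 × 0.475 = 499 → 1505
10–19: 750 × 0.956 = 717
20–29: 920 × 0.951 = 875
30–39: 1120 × 0.967 = 1083
40–49: 1370 × 0.967 = 1325
50+: 1050 × 0.922 + 1200 × 0.557 = 968 + 668 = 1636
Net migration: 40–49 + 187 → 1512
End of period: [1505, 717, 875, 1083, 1512, 1636]
After projecting period 2:
Births: 875 × 0.234 = 205 ; 1083 × 0.543 = 588 ; 1512 × 0.475 = 718 → 1511
10–19: 1505 × 0.956 = 1439
20–29: 717 × 0.951 = 682
30–39: 875 × 0.967 = 846
40–49: 1083 × 0.967 = 1047
50+: 1512 × 0.922 + 1636 × 0.557 = 1394 + 911 = 2305
Net migration: 40–49 + 187 → 1234
End of period: [1511, 1439, 682, 846, 1234, 2305]
Dependents (band 0–9 + band 50+) = 1511 + 2305 = 3816; working-age = 4201; ratio = 3816/4201 × 100 = 90.8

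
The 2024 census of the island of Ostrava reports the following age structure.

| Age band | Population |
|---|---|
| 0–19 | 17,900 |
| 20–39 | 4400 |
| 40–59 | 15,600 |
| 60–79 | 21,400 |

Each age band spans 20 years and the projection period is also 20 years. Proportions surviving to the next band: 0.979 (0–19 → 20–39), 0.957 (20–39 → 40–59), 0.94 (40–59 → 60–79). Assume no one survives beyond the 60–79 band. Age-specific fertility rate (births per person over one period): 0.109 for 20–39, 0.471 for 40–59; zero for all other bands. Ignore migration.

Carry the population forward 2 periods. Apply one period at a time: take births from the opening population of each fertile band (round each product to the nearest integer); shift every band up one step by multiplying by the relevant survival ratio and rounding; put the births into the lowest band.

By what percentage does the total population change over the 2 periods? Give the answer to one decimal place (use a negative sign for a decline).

After projecting period 1:
Births: 4400 × 0.109 = 480  |  15600 × 0.471 = 7348 — total 7828
20–39: 17900 × 0.979 = 17524
40–59: 4400 × 0.957 = 4211
60–79: 15600 × 0.94 = 14664
Giving 7828 / 17524 / 4211 / 14664.
After projecting period 2:
Births: 17524 × 0.109 = 1910  |  4211 × 0.471 = 1983 — total 3893
20–39: 7828 × 0.979 = 7664
40–59: 17524 × 0.957 = 16770
60–79: 4211 × 0.94 = 3958
Giving 3893 / 7664 / 16770 / 3958.
Total: 59300 → 32285; change = -27015; percentage change = -45.6%

-45.6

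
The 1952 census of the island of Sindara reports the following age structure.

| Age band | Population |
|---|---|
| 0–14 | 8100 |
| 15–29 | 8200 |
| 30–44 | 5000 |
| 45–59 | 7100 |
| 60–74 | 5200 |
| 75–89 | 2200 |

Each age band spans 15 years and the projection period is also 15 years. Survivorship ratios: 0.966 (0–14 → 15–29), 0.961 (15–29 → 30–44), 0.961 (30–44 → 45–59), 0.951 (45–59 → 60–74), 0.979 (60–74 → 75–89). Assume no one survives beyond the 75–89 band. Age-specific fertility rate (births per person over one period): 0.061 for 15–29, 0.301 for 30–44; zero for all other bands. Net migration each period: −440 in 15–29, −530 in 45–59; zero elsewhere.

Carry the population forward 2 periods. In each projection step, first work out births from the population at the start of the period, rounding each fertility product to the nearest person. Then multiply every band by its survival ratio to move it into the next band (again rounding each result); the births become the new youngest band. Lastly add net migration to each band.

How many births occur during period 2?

Let group 1 be 0–14 through group 6 = 75–89.
Period 1:
Births: 8200 * 0.061 = 500 ; 5000 * 0.301 = 1505 → total 2005
Group 2: 8100 * 0.966 = 7825
Group 3: 8200 * 0.961 = 7880
Group 4: 5000 * 0.961 = 4805
Group 5: 7100 * 0.951 = 6752
Group 6: 5200 * 0.979 = 5091
Net migration: Group 2 − 440 → 7385; Group 4 − 530 → 4275
→ [2005, 7385, 7880, 4275, 6752, 5091]
Period 2:
Births: 7385 * 0.061 = 450 ; 7880 * 0.301 = 2372 → total 2822
Group 2: 2005 * 0.966 = 1937
Group 3: 7385 * 0.961 = 7097
Group 4: 7880 * 0.961 = 7573
Group 5: 4275 * 0.951 = 4066
Group 6: 6752 * 0.979 = 6610
Net migration: Group 2 − 440 → 1497; Group 4 − 530 → 7043
→ [2822, 1497, 7097, 7043, 4066, 6610]

2822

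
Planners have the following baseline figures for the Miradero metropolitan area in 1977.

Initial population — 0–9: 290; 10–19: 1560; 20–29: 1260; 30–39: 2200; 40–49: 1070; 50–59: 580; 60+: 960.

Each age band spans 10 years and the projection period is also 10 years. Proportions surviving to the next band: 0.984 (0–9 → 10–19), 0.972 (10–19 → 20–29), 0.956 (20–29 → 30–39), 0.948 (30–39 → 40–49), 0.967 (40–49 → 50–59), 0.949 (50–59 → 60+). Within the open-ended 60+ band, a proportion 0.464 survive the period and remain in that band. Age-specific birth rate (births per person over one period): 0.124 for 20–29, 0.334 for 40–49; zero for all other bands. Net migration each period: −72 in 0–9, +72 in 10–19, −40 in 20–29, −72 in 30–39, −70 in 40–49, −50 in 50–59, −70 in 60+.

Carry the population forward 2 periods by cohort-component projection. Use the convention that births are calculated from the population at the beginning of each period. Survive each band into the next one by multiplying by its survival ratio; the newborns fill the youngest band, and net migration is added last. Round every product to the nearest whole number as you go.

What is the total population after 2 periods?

(Groups numbered youngest = 1 to oldest = 7.)
Period 1.
Births: 1260 * 0.124 = 156 ; 1070 * 0.334 = 357 ⇒ total 513
Group 2: 290 * 0.984 = 285
Group 3: 1560 * 0.972 = 1516
Group 4: 1260 * 0.956 = 1205
Group 5: 2200 * 0.948 = 2086
Group 6: 1070 * 0.967 = 1035
Group 7: 580 * 0.949 + 960 * 0.464 = 550 + 445 = 995
Net migration: Group 1 − 72 → 441; Group 2 + 72 → 357; Group 3 − 40 → 1476; Group 4 − 72 → 1133; Group 5 − 70 → 2016; Group 6 − 50 → 985; Group 7 − 70 → 925
Population now: 0–9=441, 10–19=357, 20–29=1476, 30–39=1133, 40–49=2016, 50–59=985, 60+=925
Period 2.
Births: 1476 * 0.124 = 183 ; 2016 * 0.334 = 673 ⇒ total 856
Group 2: 441 * 0.984 = 434
Group 3: 357 * 0.972 = 347
Group 4: 1476 * 0.956 = 1411
Group 5: 1133 * 0.948 = 1074
Group 6: 2016 * 0.967 = 1949
Group 7: 985 * 0.949 + 925 * 0.464 = 935 + 429 = 1364
Net migration: Group 1 − 72 → 784; Group 2 + 72 → 506; Group 3 − 40 → 307; Group 4 − 72 → 1339; Group 5 − 70 → 1004; Group 6 − 50 → 1899; Group 7 − 70 → 1294
Population now: 0–9=784, 10–19=506, 20–29=307, 30–39=1339, 40–49=1004, 50–59=1899, 60+=1294
Total after period 2: 784 + 506 + 307 + 1339 + 1004 + 1899 + 1294 = 7133

7133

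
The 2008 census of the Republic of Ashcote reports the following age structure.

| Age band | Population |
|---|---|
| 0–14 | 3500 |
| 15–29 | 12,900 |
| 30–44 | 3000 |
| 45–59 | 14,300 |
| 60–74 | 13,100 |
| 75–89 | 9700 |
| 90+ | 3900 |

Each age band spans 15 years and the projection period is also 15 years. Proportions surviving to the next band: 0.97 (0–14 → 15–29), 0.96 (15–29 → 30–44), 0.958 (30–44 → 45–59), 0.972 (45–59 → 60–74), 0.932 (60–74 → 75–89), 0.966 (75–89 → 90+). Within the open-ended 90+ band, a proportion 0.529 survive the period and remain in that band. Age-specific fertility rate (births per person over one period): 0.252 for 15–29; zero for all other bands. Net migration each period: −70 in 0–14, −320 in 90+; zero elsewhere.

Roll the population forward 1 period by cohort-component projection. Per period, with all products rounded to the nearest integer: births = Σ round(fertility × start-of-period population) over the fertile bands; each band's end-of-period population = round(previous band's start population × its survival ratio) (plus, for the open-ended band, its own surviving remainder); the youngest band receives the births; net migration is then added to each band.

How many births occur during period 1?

3251

Numbering the bands 1..7 from youngest to oldest:
Period 1:
Births: 12900 * 0.252 = 3251
Band 2: 3500 * 0.97 = 3395
Band 3: 12900 * 0.96 = 12384
Band 4: 3000 * 0.958 = 2874
Band 5: 14300 * 0.972 = 13900
Band 6: 13100 * 0.932 = 12209
Band 7: 9700 * 0.966 + 3900 * 0.529 = 9370 + 2063 = 11433
Net migration: Band 1 − 70 → 3181; Band 7 − 320 → 11113
Giving 3181 / 3395 / 12384 / 2874 / 13900 / 12209 / 11113.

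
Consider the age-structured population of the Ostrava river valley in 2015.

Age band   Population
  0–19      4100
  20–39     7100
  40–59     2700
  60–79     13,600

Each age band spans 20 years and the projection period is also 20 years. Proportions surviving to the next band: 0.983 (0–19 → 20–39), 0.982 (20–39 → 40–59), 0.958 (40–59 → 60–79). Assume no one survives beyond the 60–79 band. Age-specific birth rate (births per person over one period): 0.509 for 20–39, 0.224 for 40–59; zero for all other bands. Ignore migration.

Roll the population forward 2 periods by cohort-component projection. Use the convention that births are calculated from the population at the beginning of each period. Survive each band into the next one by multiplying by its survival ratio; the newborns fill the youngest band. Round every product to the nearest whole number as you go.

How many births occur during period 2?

3613

Numbering the groups 1..4 from youngest to oldest:
[period 1]
Births: 7100 × 0.509 = 3614  |  2700 × 0.224 = 605 ⇒ total 4219
Group 2: 4100 × 0.983 = 4030
Group 3: 7100 × 0.982 = 6972
Group 4: 2700 × 0.958 = 2587
→ [4219, 4030, 6972, 2587]
[period 2]
Births: 4030 × 0.509 = 2051  |  6972 × 0.224 = 1562 ⇒ total 3613
Group 2: 4219 × 0.983 = 4147
Group 3: 4030 × 0.982 = 3957
Group 4: 6972 × 0.958 = 6679
→ [3613, 4147, 3957, 6679]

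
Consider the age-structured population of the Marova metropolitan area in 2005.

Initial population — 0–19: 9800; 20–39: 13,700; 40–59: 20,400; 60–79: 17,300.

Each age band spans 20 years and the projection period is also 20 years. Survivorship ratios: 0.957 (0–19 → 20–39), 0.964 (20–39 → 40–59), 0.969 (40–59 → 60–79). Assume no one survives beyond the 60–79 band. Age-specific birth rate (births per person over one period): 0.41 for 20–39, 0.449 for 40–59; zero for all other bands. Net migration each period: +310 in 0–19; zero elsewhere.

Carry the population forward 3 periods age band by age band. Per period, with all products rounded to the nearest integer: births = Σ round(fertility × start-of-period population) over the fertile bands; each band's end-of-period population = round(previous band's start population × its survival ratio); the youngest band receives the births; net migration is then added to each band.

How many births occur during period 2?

9775

Call the groups 1 to 4, youngest first.
Period 1.
Births: 13700 × 0.41 = 5617, 20400 × 0.449 = 9160 → total 14777
Group 2: 9800 × 0.957 = 9379
Group 3: 13700 × 0.964 = 13207
Group 4: 20400 × 0.969 = 19768
Net migration: Group 1 + 310 → 15087
End of period: [15087, 9379, 13207, 19768]
Period 2.
Births: 9379 × 0.41 = 3845, 13207 × 0.449 = 5930 → total 9775
Group 2: 15087 × 0.957 = 14438
Group 3: 9379 × 0.964 = 9041
Group 4: 13207 × 0.969 = 12798
Net migration: Group 1 + 310 → 10085
End of period: [10085, 14438, 9041, 12798]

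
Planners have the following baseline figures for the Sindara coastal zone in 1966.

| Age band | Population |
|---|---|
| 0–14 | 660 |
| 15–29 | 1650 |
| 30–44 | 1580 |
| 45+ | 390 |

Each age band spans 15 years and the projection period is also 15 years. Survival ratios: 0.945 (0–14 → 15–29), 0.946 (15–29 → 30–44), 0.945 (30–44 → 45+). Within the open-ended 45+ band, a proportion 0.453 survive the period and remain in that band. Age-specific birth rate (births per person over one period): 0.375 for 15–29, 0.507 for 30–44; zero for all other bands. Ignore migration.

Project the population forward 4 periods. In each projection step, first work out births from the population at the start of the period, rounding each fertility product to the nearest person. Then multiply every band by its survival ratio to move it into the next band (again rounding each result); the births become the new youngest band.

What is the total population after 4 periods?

4593

Call the groups 1 to 4, youngest first.
Period 1.
Births: 1650 × 0.375 = 619  |  1580 × 0.507 = 801 — total 1420
Group 2: 660 × 0.945 = 624
Group 3: 1650 × 0.946 = 1561
Group 4: 1580 × 0.945 + 390 × 0.453 = 1493 + 177 = 1670
Giving 1420 / 624 / 1561 / 1670.
Period 2.
Births: 624 × 0.375 = 234  |  1561 × 0.507 = 791 — total 1025
Group 2: 1420 × 0.945 = 1342
Group 3: 624 × 0.946 = 590
Group 4: 1561 × 0.945 + 1670 × 0.453 = 1475 + 757 = 2232
Giving 1025 / 1342 / 590 / 2232.
Period 3.
Births: 1342 × 0.375 = 503  |  590 × 0.507 = 299 — total 802
Group 2: 1025 × 0.945 = 969
Group 3: 1342 × 0.946 = 1270
Group 4: 590 × 0.945 + 2232 × 0.453 = 558 + 1011 = 1569
Giving 802 / 969 / 1270 / 1569.
Period 4.
Births: 969 × 0.375 = 363  |  1270 × 0.507 = 644 — total 1007
Group 2: 802 × 0.945 = 758
Group 3: 969 × 0.946 = 917
Group 4: 1270 × 0.945 + 1569 × 0.453 = 1200 + 711 = 1911
Giving 1007 / 758 / 917 / 1911.
Total after period 4: 1007 + 758 + 917 + 1911 = 4593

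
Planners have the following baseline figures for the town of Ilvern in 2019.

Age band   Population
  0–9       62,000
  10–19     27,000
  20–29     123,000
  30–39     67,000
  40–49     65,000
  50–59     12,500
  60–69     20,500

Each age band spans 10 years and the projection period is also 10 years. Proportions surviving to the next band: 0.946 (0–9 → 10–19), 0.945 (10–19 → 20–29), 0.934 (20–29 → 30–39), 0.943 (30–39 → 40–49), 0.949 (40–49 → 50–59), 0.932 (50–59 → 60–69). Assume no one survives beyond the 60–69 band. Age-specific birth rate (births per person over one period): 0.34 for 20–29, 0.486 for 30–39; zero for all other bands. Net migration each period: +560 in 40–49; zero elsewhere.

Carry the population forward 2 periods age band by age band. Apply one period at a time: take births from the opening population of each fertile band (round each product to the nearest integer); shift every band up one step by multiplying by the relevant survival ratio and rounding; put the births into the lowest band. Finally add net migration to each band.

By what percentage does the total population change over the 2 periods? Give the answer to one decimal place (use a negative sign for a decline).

Period 1:
Births: 123000 * 0.34 = 41820  |  67000 * 0.486 = 32562 → total 74382
10–19: 62000 * 0.946 = 58652
20–29: 27000 * 0.945 = 25515
30–39: 123000 * 0.934 = 114882
40–49: 67000 * 0.943 = 63181
50–59: 65000 * 0.949 = 61685
60–69: 12500 * 0.932 = 11650
Net migration: 40–49 + 560 → 63741
End of period: [74382, 58652, 25515, 114882, 63741, 61685, 11650]
Period 2:
Births: 25515 * 0.34 = 8675  |  114882 * 0.486 = 55833 → total 64508
10–19: 74382 * 0.946 = 70365
20–29: 58652 * 0.945 = 55426
30–39: 25515 * 0.934 = 23831
40–49: 114882 * 0.943 = 108334
50–59: 63741 * 0.949 = 60490
60–69: 61685 * 0.932 = 57490
Net migration: 40–49 + 560 → 108894
End of period: [64508, 70365, 55426, 23831, 108894, 60490, 57490]
Total: 377000 → 441004; change = 64004; percentage change = 17.0%

17.0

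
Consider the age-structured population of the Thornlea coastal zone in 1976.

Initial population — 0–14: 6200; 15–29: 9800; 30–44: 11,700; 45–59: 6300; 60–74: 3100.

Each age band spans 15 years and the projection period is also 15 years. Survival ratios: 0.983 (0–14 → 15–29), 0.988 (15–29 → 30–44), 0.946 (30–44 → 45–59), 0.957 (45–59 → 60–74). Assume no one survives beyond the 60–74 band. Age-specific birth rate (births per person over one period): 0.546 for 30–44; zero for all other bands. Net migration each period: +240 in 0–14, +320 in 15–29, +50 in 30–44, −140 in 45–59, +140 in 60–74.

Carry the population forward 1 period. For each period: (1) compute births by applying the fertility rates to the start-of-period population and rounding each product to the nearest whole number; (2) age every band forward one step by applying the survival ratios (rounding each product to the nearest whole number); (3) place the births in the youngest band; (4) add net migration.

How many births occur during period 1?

6388

Numbering the groups 1..5 from youngest to oldest:
Period 1:
Births: 11700 × 0.546 = 6388
Group 2: 6200 × 0.983 = 6095
Group 3: 9800 × 0.988 = 9682
Group 4: 11700 × 0.946 = 11068
Group 5: 6300 × 0.957 = 6029
Net migration: Group 1 + 240 → 6628; Group 2 + 320 → 6415; Group 3 + 50 → 9732; Group 4 − 140 → 10928; Group 5 + 140 → 6169
Population now: 0–14=6628, 15–29=6415, 30–44=9732, 45–59=10928, 60–74=6169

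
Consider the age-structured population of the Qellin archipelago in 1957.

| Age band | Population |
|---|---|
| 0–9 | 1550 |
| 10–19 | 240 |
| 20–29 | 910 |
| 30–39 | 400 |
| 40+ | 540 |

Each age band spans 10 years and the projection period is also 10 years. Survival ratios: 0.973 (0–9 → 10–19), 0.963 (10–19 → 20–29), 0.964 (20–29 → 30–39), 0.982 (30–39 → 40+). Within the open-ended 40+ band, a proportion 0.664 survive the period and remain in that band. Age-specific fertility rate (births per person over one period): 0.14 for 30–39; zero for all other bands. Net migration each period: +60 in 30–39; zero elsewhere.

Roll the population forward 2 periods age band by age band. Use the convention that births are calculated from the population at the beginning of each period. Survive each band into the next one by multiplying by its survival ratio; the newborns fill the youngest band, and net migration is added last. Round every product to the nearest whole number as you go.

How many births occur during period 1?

56

(Bands numbered youngest = 1 to oldest = 5.)
After projecting period 1:
Births: 400 × 0.14 = 56
Band 2: 1550 × 0.973 = 1508
Band 3: 240 × 0.963 = 231
Band 4: 910 × 0.964 = 877
Band 5: 400 × 0.982 + 540 × 0.664 = 393 + 359 = 752
Net migration: Band 4 + 60 → 937
Population now: 0–9=56, 10–19=1508, 20–29=231, 30–39=937, 40+=752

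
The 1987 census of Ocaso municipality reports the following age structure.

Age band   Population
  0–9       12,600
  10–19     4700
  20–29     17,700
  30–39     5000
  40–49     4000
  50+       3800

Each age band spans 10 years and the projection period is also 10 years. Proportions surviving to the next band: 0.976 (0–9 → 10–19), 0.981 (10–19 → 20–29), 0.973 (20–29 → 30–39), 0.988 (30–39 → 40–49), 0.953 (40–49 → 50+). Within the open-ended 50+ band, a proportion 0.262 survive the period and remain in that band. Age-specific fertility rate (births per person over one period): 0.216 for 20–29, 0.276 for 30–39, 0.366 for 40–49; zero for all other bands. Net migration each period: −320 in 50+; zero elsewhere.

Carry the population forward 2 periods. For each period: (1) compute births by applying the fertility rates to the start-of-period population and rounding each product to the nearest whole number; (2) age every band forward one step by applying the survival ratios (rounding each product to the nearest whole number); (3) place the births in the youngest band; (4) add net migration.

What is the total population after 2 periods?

53194

[period 1]
Births: 17700 × 0.216 = 3823  |  5000 × 0.276 = 1380  |  4000 × 0.366 = 1464 ⇒ total 6667
10–19: 12600 × 0.976 = 12298
20–29: 4700 × 0.981 = 4611
30–39: 17700 × 0.973 = 17222
40–49: 5000 × 0.988 = 4940
50+: 4000 × 0.953 + 3800 × 0.262 = 3812 + 996 = 4808
Net migration: 50+ − 320 → 4488
→ [6667, 12298, 4611, 17222, 4940, 4488]
[period 2]
Births: 4611 × 0.216 = 996  |  17222 × 0.276 = 4753  |  4940 × 0.366 = 1808 ⇒ total 7557
10–19: 6667 × 0.976 = 6507
20–29: 12298 × 0.981 = 12064
30–39: 4611 × 0.973 = 4487
40–49: 17222 × 0.988 = 17015
50+: 4940 × 0.953 + 4488 × 0.262 = 4708 + 1176 = 5884
Net migration: 50+ − 320 → 5564
→ [7557, 6507, 12064, 4487, 17015, 5564]
Total after period 2: 7557 + 6507 + 12064 + 4487 + 17015 + 5564 = 53194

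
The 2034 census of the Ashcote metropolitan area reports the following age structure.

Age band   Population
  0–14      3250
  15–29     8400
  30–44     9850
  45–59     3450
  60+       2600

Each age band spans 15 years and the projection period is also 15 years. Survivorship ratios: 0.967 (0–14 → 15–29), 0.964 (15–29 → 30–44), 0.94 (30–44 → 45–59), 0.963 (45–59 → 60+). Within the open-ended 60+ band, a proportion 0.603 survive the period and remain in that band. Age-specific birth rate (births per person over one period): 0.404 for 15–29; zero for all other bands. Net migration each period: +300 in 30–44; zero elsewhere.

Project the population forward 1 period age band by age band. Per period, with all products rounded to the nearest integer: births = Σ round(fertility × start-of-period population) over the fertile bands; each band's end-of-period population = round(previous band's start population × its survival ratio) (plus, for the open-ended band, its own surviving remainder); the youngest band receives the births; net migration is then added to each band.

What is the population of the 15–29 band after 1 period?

Let group 1 be 0–14 through group 5 = 60+.
[period 1]
Births: 8400 × 0.404 = 3394
Group 2: 3250 × 0.967 = 3143
Group 3: 8400 × 0.964 = 8098
Group 4: 9850 × 0.94 = 9259
Group 5: 3450 × 0.963 + 2600 × 0.603 = 3322 + 1568 = 4890
Net migration: Group 3 + 300 → 8398
Population now: 0–14=3394, 15–29=3143, 30–44=8398, 45–59=9259, 60+=4890

3143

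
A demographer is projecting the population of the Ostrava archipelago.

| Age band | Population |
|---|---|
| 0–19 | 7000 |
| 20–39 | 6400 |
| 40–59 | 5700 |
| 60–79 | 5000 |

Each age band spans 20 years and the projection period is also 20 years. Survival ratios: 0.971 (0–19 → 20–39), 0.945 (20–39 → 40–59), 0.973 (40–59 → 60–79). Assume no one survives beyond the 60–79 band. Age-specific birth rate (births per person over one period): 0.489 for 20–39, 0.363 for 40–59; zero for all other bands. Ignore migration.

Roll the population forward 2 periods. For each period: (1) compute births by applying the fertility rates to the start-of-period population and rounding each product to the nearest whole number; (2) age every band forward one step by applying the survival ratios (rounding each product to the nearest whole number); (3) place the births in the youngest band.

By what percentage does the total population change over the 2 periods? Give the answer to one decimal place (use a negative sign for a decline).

Let band 1 be 0–19 through band 4 = 60–79.
— Period 1 —
Births: 6400 × 0.489 = 3130  |  5700 × 0.363 = 2069 — total 5199
Band 2: 7000 × 0.971 = 6797
Band 3: 6400 × 0.945 = 6048
Band 4: 5700 × 0.973 = 5546
Population now: 0–19=5199, 20–39=6797, 40–59=6048, 60–79=5546
— Period 2 —
Births: 6797 × 0.489 = 3324  |  6048 × 0.363 = 2195 — total 5519
Band 2: 5199 × 0.971 = 5048
Band 3: 6797 × 0.945 = 6423
Band 4: 6048 × 0.973 = 5885
Population now: 0–19=5519, 20–39=5048, 40–59=6423, 60–79=5885
Total: 24100 → 22875; change = -1225; percentage change = -5.1%

-5.1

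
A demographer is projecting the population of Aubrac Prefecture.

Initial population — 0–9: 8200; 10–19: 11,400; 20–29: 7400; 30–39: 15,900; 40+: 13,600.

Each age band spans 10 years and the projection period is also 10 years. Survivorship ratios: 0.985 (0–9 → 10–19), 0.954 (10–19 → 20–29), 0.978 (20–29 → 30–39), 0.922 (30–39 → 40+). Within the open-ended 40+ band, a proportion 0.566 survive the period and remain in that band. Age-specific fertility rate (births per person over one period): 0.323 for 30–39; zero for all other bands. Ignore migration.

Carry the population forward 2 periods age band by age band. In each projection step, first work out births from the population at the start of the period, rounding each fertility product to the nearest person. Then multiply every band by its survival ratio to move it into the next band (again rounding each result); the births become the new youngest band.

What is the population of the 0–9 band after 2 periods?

Period 1:
Births: 15900 * 0.323 = 5136
10–19: 8200 * 0.985 = 8077
20–29: 11400 * 0.954 = 10876
30–39: 7400 * 0.978 = 7237
40+: 15900 * 0.922 + 13600 * 0.566 = 14660 + 7698 = 22358
→ [5136, 8077, 10876, 7237, 22358]
Period 2:
Births: 7237 * 0.323 = 2338
10–19: 5136 * 0.985 = 5059
20–29: 8077 * 0.954 = 7705
30–39: 10876 * 0.978 = 10637
40+: 7237 * 0.922 + 22358 * 0.566 = 6673 + 12655 = 19328
→ [2338, 5059, 7705, 10637, 19328]

2338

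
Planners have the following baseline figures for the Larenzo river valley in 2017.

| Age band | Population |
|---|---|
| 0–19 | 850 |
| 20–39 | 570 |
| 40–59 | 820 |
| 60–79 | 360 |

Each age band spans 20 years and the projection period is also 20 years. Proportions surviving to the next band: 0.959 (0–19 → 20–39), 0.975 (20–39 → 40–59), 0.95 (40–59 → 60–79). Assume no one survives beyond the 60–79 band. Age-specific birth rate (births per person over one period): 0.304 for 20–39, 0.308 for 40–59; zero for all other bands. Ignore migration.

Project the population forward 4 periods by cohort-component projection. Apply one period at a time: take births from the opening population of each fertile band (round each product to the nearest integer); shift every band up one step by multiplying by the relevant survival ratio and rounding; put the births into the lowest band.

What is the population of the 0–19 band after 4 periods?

245

— Period 1 —
Births: 570 × 0.304 = 173, 820 × 0.308 = 253 → 426
20–39: 850 × 0.959 = 815
40–59: 570 × 0.975 = 556
60–79: 820 × 0.95 = 779
→ [426, 815, 556, 779]
— Period 2 —
Births: 815 × 0.304 = 248, 556 × 0.308 = 171 → 419
20–39: 426 × 0.959 = 409
40–59: 815 × 0.975 = 795
60–79: 556 × 0.95 = 528
→ [419, 409, 795, 528]
— Period 3 —
Births: 409 × 0.304 = 124, 795 × 0.308 = 245 → 369
20–39: 419 × 0.959 = 402
40–59: 409 × 0.975 = 399
60–79: 795 × 0.95 = 755
→ [369, 402, 399, 755]
— Period 4 —
Births: 402 × 0.304 = 122, 399 × 0.308 = 123 → 245
20–39: 369 × 0.959 = 354
40–59: 402 × 0.975 = 392
60–79: 399 × 0.95 = 379
→ [245, 354, 392, 379]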